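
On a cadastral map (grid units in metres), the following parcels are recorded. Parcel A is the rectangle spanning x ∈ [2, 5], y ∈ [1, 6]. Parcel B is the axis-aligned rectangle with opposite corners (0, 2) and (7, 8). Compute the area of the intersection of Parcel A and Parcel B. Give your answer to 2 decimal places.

|Parcel A∩Parcel B|: x∈[2,5], y∈[2,6] → 3·4 = 12.

12.00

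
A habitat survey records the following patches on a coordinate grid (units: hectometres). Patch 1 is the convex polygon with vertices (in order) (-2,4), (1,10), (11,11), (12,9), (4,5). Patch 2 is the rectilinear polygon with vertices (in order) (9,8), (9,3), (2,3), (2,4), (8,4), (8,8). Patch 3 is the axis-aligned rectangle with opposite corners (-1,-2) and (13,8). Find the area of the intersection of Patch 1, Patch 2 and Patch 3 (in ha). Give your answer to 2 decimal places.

The intersection is the polygon with vertices (8,8), (9,8), (9,7.5), (8,7).
By the shoelace formula its area is 0.75.

0.75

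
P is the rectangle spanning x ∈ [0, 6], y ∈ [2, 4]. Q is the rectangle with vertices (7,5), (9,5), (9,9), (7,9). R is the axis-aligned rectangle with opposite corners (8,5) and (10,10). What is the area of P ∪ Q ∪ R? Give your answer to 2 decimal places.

26.00

By inclusion–exclusion:
Individual areas: |P| = 12, |Q| = 8, |R| = 10.
|P∩Q| = 0 (no overlap).
|P∩R| = 0 (no overlap).
|Q∩R|: x∈[8,9], y∈[5,9] → 1·4 = 4.
|P∩Q∩R| = 0.
|P ∪ Q ∪ R| = 30 − 4 + 0 = 26.00.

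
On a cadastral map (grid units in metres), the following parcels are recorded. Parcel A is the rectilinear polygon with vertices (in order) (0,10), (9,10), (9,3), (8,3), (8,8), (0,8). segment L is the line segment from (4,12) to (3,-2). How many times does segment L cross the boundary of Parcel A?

The segment meets the boundary at (3.857,10), (3.714,8).

2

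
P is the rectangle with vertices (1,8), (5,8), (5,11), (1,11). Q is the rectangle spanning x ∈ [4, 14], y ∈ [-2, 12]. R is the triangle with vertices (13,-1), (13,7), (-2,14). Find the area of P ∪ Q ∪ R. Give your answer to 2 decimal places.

154.10

By inclusion–exclusion:
Individual areas: |P| = 12, |Q| = 140, |R| = 60.
|P∩Q|: x∈[4,5], y∈[8,11] → 1·3 = 3.
|P∩R| = 7.4238.
|Q∩R| = 50.4.
|P∩Q∩R| = 2.9238.
|P ∪ Q ∪ R| = 212 − 60.8238 + 2.9238 = 154.10.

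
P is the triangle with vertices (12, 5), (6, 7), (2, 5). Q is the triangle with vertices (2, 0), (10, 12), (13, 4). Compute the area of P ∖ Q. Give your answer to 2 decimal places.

3.94

|P| = 10, |P∩Q| = 6.0606.
|P ∖ Q| = |P| − |P∩Q| = 10 − 6.0606 = 3.94.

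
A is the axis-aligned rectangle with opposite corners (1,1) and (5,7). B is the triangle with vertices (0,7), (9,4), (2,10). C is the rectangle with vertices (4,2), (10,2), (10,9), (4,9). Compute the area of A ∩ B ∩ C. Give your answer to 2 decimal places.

1.50

The intersection is the polygon with vertices (5,7), (5,5.333), (4,5.667), (4,7).
By the shoelace formula its area is 1.50.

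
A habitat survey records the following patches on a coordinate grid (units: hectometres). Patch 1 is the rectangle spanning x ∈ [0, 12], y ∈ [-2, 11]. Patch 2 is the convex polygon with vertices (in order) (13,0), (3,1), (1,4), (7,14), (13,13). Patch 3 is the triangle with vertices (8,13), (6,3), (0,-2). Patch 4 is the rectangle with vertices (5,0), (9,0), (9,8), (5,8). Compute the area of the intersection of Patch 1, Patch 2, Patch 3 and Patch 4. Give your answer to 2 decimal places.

7.81

The intersection is the polygon with vertices (5.333,8), (7,8), (6,3), (5,2.167), (5,7.375).
By the shoelace formula its area is 7.81.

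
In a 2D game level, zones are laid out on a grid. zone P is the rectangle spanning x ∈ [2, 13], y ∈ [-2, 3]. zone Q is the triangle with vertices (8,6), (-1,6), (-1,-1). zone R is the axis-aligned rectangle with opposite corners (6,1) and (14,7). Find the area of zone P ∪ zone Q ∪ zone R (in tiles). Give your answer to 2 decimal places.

117.16

By inclusion–exclusion:
Individual areas: |zone P| = 55, |zone Q| = 31.5, |zone R| = 48.
|zone P∩zone Q| = 1.7857.
|zone P∩zone R|: x∈[6,13], y∈[1,3] → 7·2 = 14.
|zone Q∩zone R| = 1.5556.
|zone P∩zone Q∩zone R| = 0.
|zone P ∪ zone Q ∪ zone R| = 134.5 − 17.3413 + 0 = 117.16.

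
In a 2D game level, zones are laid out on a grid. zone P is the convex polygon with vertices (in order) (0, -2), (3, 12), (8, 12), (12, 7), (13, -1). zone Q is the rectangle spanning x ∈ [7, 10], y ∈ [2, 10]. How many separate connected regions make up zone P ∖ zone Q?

1

zone P ∖ zone Q is a single connected region.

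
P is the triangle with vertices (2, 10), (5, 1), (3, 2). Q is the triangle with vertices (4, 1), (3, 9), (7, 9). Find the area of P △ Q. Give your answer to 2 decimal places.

|P| = 7.5, |Q| = 16, |P∩Q| = 1.638.
|P △ Q| = |P| + |Q| − 2·|P∩Q| = 7.5 + 16 − 3.276 = 20.22.

20.22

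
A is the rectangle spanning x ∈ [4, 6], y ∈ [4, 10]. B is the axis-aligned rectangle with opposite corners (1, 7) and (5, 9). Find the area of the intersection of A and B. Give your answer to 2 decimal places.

2.00

|A∩B|: x∈[4,5], y∈[7,9] → 1·2 = 2.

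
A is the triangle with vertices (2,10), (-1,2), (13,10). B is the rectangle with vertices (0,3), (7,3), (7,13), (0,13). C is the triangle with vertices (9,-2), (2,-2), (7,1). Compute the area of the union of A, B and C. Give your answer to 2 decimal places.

By inclusion–exclusion:
Individual areas: |A| = 44, |B| = 70, |C| = 10.5.
|A∩B| = 32.506.
|A∩C| = 0.
|B∩C| = 0.
|A∩B∩C| = 0.
|A ∪ B ∪ C| = 124.5 − 32.506 + 0 = 91.99.

91.99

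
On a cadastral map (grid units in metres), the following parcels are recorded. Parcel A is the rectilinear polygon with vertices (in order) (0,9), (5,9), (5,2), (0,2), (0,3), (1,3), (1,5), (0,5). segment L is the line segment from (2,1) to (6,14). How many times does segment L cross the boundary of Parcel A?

2

The segment meets the boundary at (4.462,9), (2.308,2).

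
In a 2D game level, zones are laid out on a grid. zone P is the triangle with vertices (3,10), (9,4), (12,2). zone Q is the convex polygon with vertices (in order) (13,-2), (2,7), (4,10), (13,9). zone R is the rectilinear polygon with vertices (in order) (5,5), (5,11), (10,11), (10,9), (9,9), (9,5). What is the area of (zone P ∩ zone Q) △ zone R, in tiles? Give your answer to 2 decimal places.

|zone P ∩ zone Q| = 2.9791.
|(zone P ∩ zone Q) ∩ zone R| = 1.3403.
|(zone P ∩ zone Q) △ zone R| = 2.9791 + 26 − 2.6806 = 26.30.

26.30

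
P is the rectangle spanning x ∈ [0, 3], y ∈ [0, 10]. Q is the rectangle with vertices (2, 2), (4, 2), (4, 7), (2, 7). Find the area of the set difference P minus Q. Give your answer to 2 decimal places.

|P∩Q|: x∈[2,3], y∈[2,7] → 1·5 = 5.
|P| = 30.
|P ∖ Q| = |P| − |P∩Q| = 30 − 5 = 25.00.

25.00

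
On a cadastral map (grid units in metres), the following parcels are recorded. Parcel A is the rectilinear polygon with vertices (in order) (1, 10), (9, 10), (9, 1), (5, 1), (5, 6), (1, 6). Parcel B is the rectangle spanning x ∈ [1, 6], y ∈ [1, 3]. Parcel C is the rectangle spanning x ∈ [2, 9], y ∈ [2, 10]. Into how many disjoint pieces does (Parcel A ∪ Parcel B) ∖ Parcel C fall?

2

(Parcel A ∪ Parcel B) ∖ Parcel C splits into 2 disjoint pieces (area 9, area 4).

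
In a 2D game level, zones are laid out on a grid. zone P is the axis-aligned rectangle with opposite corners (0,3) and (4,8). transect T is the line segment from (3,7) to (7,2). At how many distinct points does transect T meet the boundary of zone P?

1

The segment meets the boundary at (4,5.75).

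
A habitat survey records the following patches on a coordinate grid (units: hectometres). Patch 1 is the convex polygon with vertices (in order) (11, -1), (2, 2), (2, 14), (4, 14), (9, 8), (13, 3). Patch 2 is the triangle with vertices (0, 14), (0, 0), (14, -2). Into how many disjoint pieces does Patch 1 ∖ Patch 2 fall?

Patch 1 ∖ Patch 2 is a single connected region.

1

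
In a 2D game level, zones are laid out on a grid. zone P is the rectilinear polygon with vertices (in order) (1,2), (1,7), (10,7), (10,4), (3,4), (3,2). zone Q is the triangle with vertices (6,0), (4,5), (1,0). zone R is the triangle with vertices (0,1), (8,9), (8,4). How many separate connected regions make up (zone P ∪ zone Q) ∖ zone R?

(zone P ∪ zone Q) ∖ zone R splits into 3 disjoint pieces (area 12.5, area 6, area 8.9937).

3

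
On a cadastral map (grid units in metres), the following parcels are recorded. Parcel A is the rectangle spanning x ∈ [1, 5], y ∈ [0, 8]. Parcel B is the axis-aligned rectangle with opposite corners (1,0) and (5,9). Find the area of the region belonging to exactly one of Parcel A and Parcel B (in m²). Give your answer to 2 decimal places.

|Parcel A∩Parcel B|: x∈[1,5], y∈[0,8] → 4·8 = 32.
|Parcel A △ Parcel B| = |Parcel A| + |Parcel B| − 2·|Parcel A∩Parcel B| = 32 + 36 − 64 = 4.00.

4.00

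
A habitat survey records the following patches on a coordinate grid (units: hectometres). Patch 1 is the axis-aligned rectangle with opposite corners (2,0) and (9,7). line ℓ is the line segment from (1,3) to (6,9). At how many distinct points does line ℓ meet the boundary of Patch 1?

2

The segment meets the boundary at (4.333,7), (2,4.2).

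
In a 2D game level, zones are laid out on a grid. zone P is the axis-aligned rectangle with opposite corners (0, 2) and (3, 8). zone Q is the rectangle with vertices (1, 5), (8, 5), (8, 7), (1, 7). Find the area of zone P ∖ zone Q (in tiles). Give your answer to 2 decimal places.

|zone P∩zone Q|: x∈[1,3], y∈[5,7] → 2·2 = 4.
|zone P| = 18.
|zone P ∖ zone Q| = |zone P| − |zone P∩zone Q| = 18 − 4 = 14.00.

14.00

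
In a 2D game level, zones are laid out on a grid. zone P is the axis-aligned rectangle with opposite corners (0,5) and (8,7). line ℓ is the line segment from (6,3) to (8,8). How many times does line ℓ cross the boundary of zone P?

The segment meets the boundary at (7.6,7), (6.8,5).

2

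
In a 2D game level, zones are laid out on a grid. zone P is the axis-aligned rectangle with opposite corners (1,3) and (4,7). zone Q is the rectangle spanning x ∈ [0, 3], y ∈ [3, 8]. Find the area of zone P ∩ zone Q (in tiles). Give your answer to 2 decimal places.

8.00

|zone P∩zone Q|: x∈[1,3], y∈[3,7] → 2·4 = 8.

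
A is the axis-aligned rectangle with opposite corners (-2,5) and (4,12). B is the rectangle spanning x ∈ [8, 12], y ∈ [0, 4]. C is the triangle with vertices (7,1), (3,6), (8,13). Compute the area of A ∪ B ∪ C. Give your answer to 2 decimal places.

83.20

By inclusion–exclusion:
Individual areas: |A| = 42, |B| = 16, |C| = 26.5.
|A∩B| = 0 (no overlap).
|A∩C| = 1.3.
|B∩C| = 0.
|A∩B∩C| = 0.
|A ∪ B ∪ C| = 84.5 − 1.3 + 0 = 83.20.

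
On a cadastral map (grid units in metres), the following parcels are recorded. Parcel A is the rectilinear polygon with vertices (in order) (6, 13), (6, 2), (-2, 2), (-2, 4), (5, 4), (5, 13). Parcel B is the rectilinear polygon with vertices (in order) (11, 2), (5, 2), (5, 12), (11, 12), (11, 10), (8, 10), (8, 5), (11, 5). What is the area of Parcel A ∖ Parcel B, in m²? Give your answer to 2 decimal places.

15.00

|Parcel A| = 25, |Parcel A∩Parcel B| = 10.
|Parcel A ∖ Parcel B| = |Parcel A| − |Parcel A∩Parcel B| = 25 − 10 = 15.00.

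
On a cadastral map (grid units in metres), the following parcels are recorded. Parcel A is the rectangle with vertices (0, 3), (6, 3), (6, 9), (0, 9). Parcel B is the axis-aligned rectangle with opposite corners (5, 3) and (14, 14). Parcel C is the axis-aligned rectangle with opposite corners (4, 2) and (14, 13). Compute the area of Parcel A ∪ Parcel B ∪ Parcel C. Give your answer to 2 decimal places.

By inclusion–exclusion:
Individual areas: |Parcel A| = 36, |Parcel B| = 99, |Parcel C| = 110.
|Parcel A∩Parcel B|: x∈[5,6], y∈[3,9] → 1·6 = 6.
|Parcel A∩Parcel C|: x∈[4,6], y∈[3,9] → 2·6 = 12.
|Parcel B∩Parcel C|: x∈[5,14], y∈[3,13] → 9·10 = 90.
|Parcel A∩Parcel B∩Parcel C| = 6.
|Parcel A ∪ Parcel B ∪ Parcel C| = 245 − 108 + 6 = 143.00.

143.00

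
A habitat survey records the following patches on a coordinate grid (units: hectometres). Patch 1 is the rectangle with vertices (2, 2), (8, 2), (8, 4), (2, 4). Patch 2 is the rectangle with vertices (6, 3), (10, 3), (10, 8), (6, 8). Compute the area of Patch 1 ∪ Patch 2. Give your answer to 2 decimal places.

30.00

By inclusion–exclusion:
Individual areas: |Patch 1| = 12, |Patch 2| = 20.
|Patch 1∩Patch 2|: x∈[6,8], y∈[3,4] → 2·1 = 2.
|Patch 1 ∪ Patch 2| = 32 − 2 = 30.00.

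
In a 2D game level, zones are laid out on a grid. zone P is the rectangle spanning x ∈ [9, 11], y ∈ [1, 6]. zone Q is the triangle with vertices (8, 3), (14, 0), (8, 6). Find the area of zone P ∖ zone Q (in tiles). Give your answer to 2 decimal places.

|zone P| = 10, |zone P∩zone Q| = 4.
|zone P ∖ zone Q| = |zone P| − |zone P∩zone Q| = 10 − 4 = 6.00.

6.00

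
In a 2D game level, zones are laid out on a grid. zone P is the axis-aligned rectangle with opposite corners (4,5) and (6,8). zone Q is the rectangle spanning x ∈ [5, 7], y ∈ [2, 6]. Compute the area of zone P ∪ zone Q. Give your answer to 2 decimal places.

By inclusion–exclusion:
Individual areas: |zone P| = 6, |zone Q| = 8.
|zone P∩zone Q|: x∈[5,6], y∈[5,6] → 1·1 = 1.
|zone P ∪ zone Q| = 14 − 1 = 13.00.

13.00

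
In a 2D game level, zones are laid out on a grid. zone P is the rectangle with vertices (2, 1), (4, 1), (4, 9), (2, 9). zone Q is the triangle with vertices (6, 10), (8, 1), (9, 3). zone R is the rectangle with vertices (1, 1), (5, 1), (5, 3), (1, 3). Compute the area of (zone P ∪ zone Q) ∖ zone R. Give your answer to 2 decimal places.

|zone P ∪ zone Q| = 22.5.
|(zone P ∪ zone Q) ∩ zone R| = 4.
|(zone P ∪ zone Q) ∖ zone R| = 22.5 − 4 = 18.50.

18.50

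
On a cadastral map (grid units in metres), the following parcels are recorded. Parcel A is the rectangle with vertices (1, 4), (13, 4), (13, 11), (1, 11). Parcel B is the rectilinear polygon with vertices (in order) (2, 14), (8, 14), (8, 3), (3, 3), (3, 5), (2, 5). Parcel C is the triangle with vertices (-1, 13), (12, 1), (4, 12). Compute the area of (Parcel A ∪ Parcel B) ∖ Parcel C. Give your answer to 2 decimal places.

|Parcel A ∪ Parcel B| = 107.
|(Parcel A ∪ Parcel B) ∩ Parcel C| = 18.9644.
|(Parcel A ∪ Parcel B) ∖ Parcel C| = 107 − 18.9644 = 88.04.

88.04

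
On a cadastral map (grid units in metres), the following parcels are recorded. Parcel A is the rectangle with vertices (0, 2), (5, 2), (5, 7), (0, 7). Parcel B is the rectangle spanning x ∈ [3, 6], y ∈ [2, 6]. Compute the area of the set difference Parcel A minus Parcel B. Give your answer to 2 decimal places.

|Parcel A∩Parcel B|: x∈[3,5], y∈[2,6] → 2·4 = 8.
|Parcel A| = 25.
|Parcel A ∖ Parcel B| = |Parcel A| − |Parcel A∩Parcel B| = 25 − 8 = 17.00.

17.00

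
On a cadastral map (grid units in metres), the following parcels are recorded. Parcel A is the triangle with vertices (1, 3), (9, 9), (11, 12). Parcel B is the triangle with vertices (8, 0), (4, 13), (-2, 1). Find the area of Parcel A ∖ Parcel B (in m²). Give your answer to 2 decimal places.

|Parcel A| = 6, |Parcel A∩Parcel B| = 1.7623.
|Parcel A ∖ Parcel B| = |Parcel A| − |Parcel A∩Parcel B| = 6 − 1.7623 = 4.24.

4.24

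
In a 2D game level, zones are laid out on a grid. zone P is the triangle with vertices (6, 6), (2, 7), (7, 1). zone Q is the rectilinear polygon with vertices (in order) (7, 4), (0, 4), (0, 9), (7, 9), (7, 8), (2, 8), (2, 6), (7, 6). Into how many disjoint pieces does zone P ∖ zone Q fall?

2

zone P ∖ zone Q splits into 2 disjoint pieces (area 1.5833, area 2.85).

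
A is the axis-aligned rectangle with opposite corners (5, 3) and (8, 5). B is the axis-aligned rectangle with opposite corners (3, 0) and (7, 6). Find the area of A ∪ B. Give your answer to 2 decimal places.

26.00

By inclusion–exclusion:
Individual areas: |A| = 6, |B| = 24.
|A∩B|: x∈[5,7], y∈[3,5] → 2·2 = 4.
|A ∪ B| = 30 − 4 = 26.00.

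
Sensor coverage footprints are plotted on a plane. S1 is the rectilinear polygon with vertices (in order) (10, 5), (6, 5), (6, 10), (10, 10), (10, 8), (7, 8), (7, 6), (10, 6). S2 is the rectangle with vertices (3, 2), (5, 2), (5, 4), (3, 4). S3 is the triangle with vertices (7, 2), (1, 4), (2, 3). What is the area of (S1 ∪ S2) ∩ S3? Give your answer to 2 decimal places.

The region (S1 ∪ S2) ∩ S3 is the polygon with vertices (5,2.4), (3,2.8), (3,3.333), (5,2.667).
By the shoelace formula its area is 0.80.

0.80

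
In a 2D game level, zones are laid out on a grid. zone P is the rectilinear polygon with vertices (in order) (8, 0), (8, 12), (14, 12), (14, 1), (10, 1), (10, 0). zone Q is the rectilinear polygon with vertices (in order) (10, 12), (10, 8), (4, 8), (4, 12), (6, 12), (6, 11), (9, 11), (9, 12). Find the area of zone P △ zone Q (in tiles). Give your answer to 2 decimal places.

|zone P| = 68, |zone Q| = 21, |zone P∩zone Q| = 7.
|zone P △ zone Q| = |zone P| + |zone Q| − 2·|zone P∩zone Q| = 68 + 21 − 14 = 75.00.

75.00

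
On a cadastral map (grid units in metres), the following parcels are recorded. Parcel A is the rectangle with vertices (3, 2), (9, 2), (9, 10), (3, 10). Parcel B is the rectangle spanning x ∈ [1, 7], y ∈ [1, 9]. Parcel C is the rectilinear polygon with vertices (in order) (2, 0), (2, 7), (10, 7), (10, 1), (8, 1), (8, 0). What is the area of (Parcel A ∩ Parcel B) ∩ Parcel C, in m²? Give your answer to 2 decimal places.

20.00

The region (Parcel A ∩ Parcel B) ∩ Parcel C is the polygon with vertices (3,7), (7,7), (7,2), (3,2).
By the shoelace formula its area is 20.00.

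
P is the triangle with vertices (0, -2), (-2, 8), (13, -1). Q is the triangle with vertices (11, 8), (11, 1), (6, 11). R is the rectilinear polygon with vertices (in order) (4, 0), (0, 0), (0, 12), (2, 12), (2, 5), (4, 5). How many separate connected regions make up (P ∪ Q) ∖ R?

3

(P ∪ Q) ∖ R splits into 3 disjoint pieces (area 43.6, area 0.3, area 17.5).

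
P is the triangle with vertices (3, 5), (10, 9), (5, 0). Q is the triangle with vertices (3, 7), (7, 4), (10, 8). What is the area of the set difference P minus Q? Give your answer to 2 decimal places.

12.92

|P| = 21.5, |P∩Q| = 8.5771.
|P ∖ Q| = |P| − |P∩Q| = 21.5 − 8.5771 = 12.92.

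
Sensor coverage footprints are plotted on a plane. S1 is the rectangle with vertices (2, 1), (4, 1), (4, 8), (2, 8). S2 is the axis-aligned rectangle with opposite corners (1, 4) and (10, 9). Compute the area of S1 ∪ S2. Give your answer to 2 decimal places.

51.00

By inclusion–exclusion:
Individual areas: |S1| = 14, |S2| = 45.
|S1∩S2|: x∈[2,4], y∈[4,8] → 2·4 = 8.
|S1 ∪ S2| = 59 − 8 = 51.00.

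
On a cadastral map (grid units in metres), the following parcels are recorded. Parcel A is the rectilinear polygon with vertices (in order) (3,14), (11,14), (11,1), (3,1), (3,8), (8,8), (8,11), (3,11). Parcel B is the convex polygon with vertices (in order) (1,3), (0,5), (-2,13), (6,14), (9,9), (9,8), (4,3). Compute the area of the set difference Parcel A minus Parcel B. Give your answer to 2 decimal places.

|Parcel A| = 89, |Parcel A∩Parcel B| = 30.4708.
|Parcel A ∖ Parcel B| = |Parcel A| − |Parcel A∩Parcel B| = 89 − 30.4708 = 58.53.

58.53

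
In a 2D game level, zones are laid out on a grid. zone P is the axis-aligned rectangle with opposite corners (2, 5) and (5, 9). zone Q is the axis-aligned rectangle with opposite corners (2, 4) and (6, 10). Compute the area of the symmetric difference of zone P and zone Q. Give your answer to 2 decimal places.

|zone P∩zone Q|: x∈[2,5], y∈[5,9] → 3·4 = 12.
|zone P △ zone Q| = |zone P| + |zone Q| − 2·|zone P∩zone Q| = 12 + 24 − 24 = 12.00.

12.00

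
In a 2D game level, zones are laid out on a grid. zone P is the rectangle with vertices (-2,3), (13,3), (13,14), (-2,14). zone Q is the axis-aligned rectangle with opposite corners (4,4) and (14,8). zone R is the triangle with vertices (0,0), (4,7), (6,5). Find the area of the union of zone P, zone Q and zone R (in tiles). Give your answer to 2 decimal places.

By inclusion–exclusion:
Individual areas: |zone P| = 165, |zone Q| = 40, |zone R| = 11.
|zone P∩zone Q|: x∈[4,13], y∈[4,8] → 9·4 = 36.
|zone P∩zone R| = 8.1714.
|zone Q∩zone R| = 3.4.
|zone P∩zone Q∩zone R| = 3.4.
|zone P ∪ zone Q ∪ zone R| = 216 − 47.5714 + 3.4 = 171.83.

171.83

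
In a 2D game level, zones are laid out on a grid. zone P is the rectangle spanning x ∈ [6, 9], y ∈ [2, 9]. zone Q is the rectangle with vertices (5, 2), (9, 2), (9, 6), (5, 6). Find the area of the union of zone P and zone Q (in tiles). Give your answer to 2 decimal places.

By inclusion–exclusion:
Individual areas: |zone P| = 21, |zone Q| = 16.
|zone P∩zone Q|: x∈[6,9], y∈[2,6] → 3·4 = 12.
|zone P ∪ zone Q| = 37 − 12 = 25.00.

25.00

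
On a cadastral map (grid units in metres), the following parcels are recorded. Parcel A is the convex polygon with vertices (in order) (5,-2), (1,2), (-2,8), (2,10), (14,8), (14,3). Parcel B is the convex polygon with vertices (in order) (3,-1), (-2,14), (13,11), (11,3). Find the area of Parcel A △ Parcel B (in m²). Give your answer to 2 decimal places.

|Parcel A| = 124.5, |Parcel B| = 133, |Parcel A∩Parcel B| = 86.9395.
|Parcel A △ Parcel B| = |Parcel A| + |Parcel B| − 2·|Parcel A∩Parcel B| = 124.5 + 133 − 173.879 = 83.62.

83.62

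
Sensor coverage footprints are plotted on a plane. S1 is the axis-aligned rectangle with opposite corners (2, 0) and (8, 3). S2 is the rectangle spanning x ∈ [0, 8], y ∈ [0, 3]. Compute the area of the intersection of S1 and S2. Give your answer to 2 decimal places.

|S1∩S2|: x∈[2,8], y∈[0,3] → 6·3 = 18.

18.00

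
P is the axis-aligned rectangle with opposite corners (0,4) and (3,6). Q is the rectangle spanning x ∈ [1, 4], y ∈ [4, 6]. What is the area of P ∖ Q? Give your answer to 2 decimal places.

2.00

|P∩Q|: x∈[1,3], y∈[4,6] → 2·2 = 4.
|P| = 6.
|P ∖ Q| = |P| − |P∩Q| = 6 − 4 = 2.00.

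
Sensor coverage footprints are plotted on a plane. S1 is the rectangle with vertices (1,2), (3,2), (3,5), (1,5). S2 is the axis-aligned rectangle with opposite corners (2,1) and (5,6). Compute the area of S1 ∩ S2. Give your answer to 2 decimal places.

3.00

|S1∩S2|: x∈[2,3], y∈[2,5] → 1·3 = 3.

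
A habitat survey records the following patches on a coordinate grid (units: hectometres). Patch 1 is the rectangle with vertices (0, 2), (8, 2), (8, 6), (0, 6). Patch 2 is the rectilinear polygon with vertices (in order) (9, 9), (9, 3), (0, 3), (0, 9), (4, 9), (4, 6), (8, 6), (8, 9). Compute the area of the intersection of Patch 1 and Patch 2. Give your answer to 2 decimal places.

24.00

The intersection is the polygon with vertices (8,3), (0,3), (0,6), (4,6), (8,6).
By the shoelace formula its area is 24.00.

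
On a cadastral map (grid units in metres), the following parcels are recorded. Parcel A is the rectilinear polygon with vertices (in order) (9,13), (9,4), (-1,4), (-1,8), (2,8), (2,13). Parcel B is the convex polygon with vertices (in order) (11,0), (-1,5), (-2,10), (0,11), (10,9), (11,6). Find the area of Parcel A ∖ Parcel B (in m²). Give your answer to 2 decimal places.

|Parcel A| = 75, |Parcel A∩Parcel B| = 52.1.
|Parcel A ∖ Parcel B| = |Parcel A| − |Parcel A∩Parcel B| = 75 − 52.1 = 22.90.

22.90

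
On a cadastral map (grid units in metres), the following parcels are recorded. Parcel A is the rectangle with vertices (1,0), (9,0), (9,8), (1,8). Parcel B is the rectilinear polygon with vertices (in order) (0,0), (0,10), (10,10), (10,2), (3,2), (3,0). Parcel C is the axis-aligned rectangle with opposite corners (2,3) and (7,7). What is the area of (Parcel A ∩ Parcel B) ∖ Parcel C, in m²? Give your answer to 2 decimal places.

32.00

|Parcel A ∩ Parcel B| = 52.
|(Parcel A ∩ Parcel B) ∩ Parcel C| = 20.
|(Parcel A ∩ Parcel B) ∖ Parcel C| = 52 − 20 = 32.00.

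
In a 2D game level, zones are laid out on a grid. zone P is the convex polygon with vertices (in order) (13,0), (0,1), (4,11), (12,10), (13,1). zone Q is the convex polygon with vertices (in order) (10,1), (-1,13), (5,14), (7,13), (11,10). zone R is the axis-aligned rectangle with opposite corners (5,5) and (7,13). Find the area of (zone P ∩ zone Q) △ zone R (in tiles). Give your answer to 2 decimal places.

39.39

|zone P ∩ zone Q| = 44.4503.
|(zone P ∩ zone Q) ∩ zone R| = 10.5303.
|(zone P ∩ zone Q) △ zone R| = 44.4503 + 16 − 21.0606 = 39.39.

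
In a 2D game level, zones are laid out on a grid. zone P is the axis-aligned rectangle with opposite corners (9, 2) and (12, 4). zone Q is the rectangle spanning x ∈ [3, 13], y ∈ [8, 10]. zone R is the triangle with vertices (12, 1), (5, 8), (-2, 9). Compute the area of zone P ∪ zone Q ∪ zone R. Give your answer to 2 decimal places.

By inclusion–exclusion:
Individual areas: |zone P| = 6, |zone Q| = 20, |zone R| = 21.
|zone P∩zone Q| = 0 (no overlap).
|zone P∩zone R| = 1.5536.
|zone Q∩zone R| = 0.2857.
|zone P∩zone Q∩zone R| = 0.
|zone P ∪ zone Q ∪ zone R| = 47 − 1.8393 + 0 = 45.16.

45.16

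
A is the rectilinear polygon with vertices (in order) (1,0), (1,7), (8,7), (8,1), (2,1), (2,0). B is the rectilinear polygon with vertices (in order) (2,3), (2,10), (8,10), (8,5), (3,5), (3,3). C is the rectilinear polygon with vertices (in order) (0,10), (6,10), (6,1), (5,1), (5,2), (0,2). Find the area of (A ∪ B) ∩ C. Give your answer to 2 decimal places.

38.00

The region (A ∪ B) ∩ C is the polygon with vertices (2,7), (2,10), (6,10), (6,1), (5,1), (5,2), (1,2), (1,7).
By the shoelace formula its area is 38.00.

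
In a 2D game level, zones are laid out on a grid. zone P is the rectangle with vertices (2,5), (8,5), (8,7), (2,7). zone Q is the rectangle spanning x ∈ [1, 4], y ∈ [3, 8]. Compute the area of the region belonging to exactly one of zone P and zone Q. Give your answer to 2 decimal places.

19.00

|zone P∩zone Q|: x∈[2,4], y∈[5,7] → 2·2 = 4.
|zone P △ zone Q| = |zone P| + |zone Q| − 2·|zone P∩zone Q| = 12 + 15 − 8 = 19.00.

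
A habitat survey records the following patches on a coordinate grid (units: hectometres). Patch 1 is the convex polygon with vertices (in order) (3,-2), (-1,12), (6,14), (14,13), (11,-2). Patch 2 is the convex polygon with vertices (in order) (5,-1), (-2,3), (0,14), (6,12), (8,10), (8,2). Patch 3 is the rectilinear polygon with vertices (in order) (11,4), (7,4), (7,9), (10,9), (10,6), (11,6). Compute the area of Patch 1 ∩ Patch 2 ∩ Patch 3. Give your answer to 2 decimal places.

5.00

The intersection is the polygon with vertices (8,4), (7,4), (7,9), (8,9).
By the shoelace formula its area is 5.00.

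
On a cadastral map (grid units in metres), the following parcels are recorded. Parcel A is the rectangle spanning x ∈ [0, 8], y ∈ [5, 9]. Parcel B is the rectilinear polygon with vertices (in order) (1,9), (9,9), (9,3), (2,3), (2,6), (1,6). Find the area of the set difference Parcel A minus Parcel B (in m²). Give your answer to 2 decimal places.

|Parcel A| = 32, |Parcel A∩Parcel B| = 27.
|Parcel A ∖ Parcel B| = |Parcel A| − |Parcel A∩Parcel B| = 32 − 27 = 5.00.

5.00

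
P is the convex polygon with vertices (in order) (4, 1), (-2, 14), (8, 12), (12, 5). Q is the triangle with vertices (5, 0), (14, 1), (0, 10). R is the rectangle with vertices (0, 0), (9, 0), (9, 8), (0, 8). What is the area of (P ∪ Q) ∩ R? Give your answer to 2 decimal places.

49.62

The region (P ∪ Q) ∩ R is the polygon with vertices (5,0), (4.4,1.2), (4,1), (0.769,8), (9,8), (9,0.444).
By the shoelace formula its area is 49.62.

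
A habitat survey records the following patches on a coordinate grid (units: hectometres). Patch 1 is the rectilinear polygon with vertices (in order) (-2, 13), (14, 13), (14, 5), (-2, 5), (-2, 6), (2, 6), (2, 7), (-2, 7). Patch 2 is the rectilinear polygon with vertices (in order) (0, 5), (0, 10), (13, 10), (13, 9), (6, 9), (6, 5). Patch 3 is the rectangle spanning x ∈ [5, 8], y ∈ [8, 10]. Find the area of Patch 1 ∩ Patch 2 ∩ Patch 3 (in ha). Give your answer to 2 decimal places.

4.00

The intersection is the polygon with vertices (8,10), (8,9), (6,9), (6,8), (5,8), (5,10).
By the shoelace formula its area is 4.00.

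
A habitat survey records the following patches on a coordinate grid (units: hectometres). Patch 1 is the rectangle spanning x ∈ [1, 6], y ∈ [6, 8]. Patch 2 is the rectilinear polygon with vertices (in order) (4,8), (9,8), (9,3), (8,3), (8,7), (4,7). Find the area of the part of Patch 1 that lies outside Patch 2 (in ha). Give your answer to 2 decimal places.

|Patch 1| = 10, |Patch 1∩Patch 2| = 2.
|Patch 1 ∖ Patch 2| = |Patch 1| − |Patch 1∩Patch 2| = 10 − 2 = 8.00.

8.00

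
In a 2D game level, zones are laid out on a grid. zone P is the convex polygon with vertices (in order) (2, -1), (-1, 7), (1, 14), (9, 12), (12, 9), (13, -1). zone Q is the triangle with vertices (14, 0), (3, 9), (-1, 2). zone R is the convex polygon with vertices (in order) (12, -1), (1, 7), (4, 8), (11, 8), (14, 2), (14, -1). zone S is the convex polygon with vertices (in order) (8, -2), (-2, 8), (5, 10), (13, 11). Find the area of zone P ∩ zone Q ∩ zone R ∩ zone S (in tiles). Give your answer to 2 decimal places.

21.83

The intersection is the polygon with vertices (4,8), (4.222,8), (10.021,3.255), (9.175,1.055), (1.605,6.56), (2.059,7.353).
By the shoelace formula its area is 21.83.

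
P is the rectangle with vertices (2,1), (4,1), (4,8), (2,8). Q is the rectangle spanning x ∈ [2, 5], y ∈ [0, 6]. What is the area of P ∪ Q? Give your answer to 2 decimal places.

22.00

By inclusion–exclusion:
Individual areas: |P| = 14, |Q| = 18.
|P∩Q|: x∈[2,4], y∈[1,6] → 2·5 = 10.
|P ∪ Q| = 32 − 10 = 22.00.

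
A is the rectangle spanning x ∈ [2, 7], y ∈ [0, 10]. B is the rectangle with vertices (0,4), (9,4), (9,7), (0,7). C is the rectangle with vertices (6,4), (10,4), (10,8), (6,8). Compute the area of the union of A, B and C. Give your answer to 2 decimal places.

By inclusion–exclusion:
Individual areas: |A| = 50, |B| = 27, |C| = 16.
|A∩B|: x∈[2,7], y∈[4,7] → 5·3 = 15.
|A∩C|: x∈[6,7], y∈[4,8] → 1·4 = 4.
|B∩C|: x∈[6,9], y∈[4,7] → 3·3 = 9.
|A∩B∩C| = 3.
|A ∪ B ∪ C| = 93 − 28 + 3 = 68.00.

68.00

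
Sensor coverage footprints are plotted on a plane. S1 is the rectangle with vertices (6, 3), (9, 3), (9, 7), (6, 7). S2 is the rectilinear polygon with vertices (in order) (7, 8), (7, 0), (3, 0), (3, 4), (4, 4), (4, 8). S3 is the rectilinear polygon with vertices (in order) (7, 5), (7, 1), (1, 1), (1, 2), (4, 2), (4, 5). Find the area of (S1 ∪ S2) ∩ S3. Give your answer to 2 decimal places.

13.00

The region (S1 ∪ S2) ∩ S3 is the polygon with vertices (7,1), (3,1), (3,2), (4,2), (4,4), (4,5), (7,5), (7,3).
By the shoelace formula its area is 13.00.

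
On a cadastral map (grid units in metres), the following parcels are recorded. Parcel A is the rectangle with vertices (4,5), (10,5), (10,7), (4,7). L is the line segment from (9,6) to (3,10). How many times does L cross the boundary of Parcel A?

1

The segment meets the boundary at (7.5,7).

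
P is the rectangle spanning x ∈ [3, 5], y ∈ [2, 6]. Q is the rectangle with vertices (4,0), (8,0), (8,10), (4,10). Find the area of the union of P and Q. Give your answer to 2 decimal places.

44.00

By inclusion–exclusion:
Individual areas: |P| = 8, |Q| = 40.
|P∩Q|: x∈[4,5], y∈[2,6] → 1·4 = 4.
|P ∪ Q| = 48 − 4 = 44.00.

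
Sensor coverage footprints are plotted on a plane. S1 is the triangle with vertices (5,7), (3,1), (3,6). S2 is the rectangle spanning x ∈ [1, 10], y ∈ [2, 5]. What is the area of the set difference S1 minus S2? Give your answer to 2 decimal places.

|S1| = 5, |S1∩S2| = 2.5.
|S1 ∖ S2| = |S1| − |S1∩S2| = 5 − 2.5 = 2.50.

2.50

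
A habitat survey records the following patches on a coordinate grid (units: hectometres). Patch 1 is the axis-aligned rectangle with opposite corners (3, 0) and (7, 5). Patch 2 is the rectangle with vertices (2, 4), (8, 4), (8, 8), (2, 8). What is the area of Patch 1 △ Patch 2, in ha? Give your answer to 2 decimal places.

36.00

|Patch 1∩Patch 2|: x∈[3,7], y∈[4,5] → 4·1 = 4.
|Patch 1 △ Patch 2| = |Patch 1| + |Patch 2| − 2·|Patch 1∩Patch 2| = 20 + 24 − 8 = 36.00.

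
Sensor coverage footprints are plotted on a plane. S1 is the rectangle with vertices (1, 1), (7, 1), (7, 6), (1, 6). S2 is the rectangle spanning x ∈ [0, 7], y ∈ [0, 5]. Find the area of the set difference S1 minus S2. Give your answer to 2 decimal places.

|S1∩S2|: x∈[1,7], y∈[1,5] → 6·4 = 24.
|S1| = 30.
|S1 ∖ S2| = |S1| − |S1∩S2| = 30 − 24 = 6.00.

6.00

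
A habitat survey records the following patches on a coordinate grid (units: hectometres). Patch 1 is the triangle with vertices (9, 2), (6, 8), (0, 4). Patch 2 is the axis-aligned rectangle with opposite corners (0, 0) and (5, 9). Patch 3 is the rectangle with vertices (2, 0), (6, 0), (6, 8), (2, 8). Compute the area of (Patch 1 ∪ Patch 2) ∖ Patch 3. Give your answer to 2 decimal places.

|Patch 1 ∪ Patch 2| = 57.8889.
|(Patch 1 ∪ Patch 2) ∩ Patch 3| = 28.8889.
|(Patch 1 ∪ Patch 2) ∖ Patch 3| = 57.8889 − 28.8889 = 29.00.

29.00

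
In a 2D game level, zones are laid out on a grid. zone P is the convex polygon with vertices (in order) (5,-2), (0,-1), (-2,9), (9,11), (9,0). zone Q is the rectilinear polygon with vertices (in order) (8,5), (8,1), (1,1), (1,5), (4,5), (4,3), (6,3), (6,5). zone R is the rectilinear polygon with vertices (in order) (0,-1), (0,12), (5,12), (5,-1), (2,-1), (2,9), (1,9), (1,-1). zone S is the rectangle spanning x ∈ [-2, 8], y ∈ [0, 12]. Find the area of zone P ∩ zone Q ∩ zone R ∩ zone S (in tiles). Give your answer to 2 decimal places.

10.00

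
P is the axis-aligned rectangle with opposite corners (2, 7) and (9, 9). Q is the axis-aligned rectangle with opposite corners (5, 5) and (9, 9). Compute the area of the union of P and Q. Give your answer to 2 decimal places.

22.00

By inclusion–exclusion:
Individual areas: |P| = 14, |Q| = 16.
|P∩Q|: x∈[5,9], y∈[7,9] → 4·2 = 8.
|P ∪ Q| = 30 − 8 = 22.00.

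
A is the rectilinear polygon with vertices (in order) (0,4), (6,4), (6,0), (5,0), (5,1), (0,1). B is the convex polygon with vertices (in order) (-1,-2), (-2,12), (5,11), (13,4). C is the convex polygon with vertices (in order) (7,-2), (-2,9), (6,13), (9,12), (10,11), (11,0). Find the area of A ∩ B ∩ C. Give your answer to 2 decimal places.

8.26

The intersection is the polygon with vertices (6,1), (5,0.571), (5,1), (4.545,1), (2.091,4), (6,4).
By the shoelace formula its area is 8.26.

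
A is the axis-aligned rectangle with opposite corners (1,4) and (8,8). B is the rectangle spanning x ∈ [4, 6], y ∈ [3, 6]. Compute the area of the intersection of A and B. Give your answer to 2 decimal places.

|A∩B|: x∈[4,6], y∈[4,6] → 2·2 = 4.

4.00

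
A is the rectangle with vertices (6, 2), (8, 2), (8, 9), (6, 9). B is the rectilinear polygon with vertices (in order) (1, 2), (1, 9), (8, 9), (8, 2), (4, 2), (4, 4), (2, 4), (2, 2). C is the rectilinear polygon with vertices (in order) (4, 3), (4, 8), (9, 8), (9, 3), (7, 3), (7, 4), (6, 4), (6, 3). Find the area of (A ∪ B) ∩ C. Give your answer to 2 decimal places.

19.00

|A ∪ B| = 45.
|(A ∪ B) ∩ C| = 19.00.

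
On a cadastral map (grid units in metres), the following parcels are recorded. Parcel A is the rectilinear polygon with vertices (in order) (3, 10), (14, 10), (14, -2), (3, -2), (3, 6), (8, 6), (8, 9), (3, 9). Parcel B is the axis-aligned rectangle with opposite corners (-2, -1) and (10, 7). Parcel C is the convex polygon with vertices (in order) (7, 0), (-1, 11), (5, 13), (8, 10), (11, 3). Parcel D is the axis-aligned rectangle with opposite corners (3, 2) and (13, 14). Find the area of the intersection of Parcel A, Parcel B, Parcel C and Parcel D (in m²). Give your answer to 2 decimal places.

24.91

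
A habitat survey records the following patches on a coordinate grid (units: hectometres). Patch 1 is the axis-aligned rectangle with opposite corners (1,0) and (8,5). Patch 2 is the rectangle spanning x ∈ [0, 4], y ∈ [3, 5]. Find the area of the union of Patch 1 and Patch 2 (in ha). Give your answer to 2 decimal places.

37.00

By inclusion–exclusion:
Individual areas: |Patch 1| = 35, |Patch 2| = 8.
|Patch 1∩Patch 2|: x∈[1,4], y∈[3,5] → 3·2 = 6.
|Patch 1 ∪ Patch 2| = 43 − 6 = 37.00.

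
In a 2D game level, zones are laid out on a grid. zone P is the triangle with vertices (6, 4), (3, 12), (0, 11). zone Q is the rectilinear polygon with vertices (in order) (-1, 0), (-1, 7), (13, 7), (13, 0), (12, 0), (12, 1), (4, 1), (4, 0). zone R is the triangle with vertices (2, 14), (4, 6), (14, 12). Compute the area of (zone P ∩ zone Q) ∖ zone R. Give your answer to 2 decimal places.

1.42

|zone P ∩ zone Q| = 2.1696.
|(zone P ∩ zone Q) ∩ zone R| = 0.7538.
|(zone P ∩ zone Q) ∖ zone R| = 2.1696 − 0.7538 = 1.42.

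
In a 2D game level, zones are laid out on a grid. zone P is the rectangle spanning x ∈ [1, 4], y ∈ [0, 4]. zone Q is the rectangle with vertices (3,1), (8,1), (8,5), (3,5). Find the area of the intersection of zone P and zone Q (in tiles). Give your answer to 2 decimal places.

3.00

|zone P∩zone Q|: x∈[3,4], y∈[1,4] → 1·3 = 3.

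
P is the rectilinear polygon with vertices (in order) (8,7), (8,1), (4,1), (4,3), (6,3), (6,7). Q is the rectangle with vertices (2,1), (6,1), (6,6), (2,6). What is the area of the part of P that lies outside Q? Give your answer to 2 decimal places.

12.00

|P| = 16, |P∩Q| = 4.
|P ∖ Q| = |P| − |P∩Q| = 16 − 4 = 12.00.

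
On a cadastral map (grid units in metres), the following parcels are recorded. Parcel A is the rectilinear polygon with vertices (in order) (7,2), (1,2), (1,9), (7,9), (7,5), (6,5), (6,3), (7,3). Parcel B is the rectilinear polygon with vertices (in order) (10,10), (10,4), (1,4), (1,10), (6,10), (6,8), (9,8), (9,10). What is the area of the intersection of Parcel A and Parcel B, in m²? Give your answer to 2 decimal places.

The intersection is the polygon with vertices (1,9), (6,9), (6,8), (7,8), (7,5), (6,5), (6,4), (1,4).
By the shoelace formula its area is 28.00.

28.00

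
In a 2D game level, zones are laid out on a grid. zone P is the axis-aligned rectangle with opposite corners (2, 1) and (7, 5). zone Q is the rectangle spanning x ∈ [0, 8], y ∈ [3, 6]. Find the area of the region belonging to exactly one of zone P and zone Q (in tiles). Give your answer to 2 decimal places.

|zone P∩zone Q|: x∈[2,7], y∈[3,5] → 5·2 = 10.
|zone P △ zone Q| = |zone P| + |zone Q| − 2·|zone P∩zone Q| = 20 + 24 − 20 = 24.00.

24.00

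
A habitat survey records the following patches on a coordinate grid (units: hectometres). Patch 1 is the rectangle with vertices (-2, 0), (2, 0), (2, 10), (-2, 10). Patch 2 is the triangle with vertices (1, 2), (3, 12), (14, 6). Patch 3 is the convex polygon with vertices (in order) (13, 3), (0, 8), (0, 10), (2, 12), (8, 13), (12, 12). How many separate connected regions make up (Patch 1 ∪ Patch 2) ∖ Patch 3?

(Patch 1 ∪ Patch 2) ∖ Patch 3 splits into 2 disjoint pieces (area 52.7301, area 0.7806).

2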